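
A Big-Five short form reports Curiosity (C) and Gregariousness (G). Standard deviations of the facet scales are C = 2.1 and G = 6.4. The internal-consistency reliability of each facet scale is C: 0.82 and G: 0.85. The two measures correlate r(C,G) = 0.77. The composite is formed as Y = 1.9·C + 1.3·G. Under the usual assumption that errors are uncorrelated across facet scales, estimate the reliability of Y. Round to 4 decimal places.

Var(Y) = 1.9²·2.1² + 1.3²·6.4² + 2·[2.47·2.1·6.4·0.77] = 85.1425 + 51.1231 = 136.266.
With uncorrelated errors the cross-covariances are all true-score covariance, so they carry over unchanged; only the diagonal terms shrink to ρᵢσᵢ².
True-score variance = [1.9²·2.1²·0.82 + 1.3²·6.4²·0.85] + 51.1231 = 71.8935 + 51.1231 = 123.017.
Reliability = 123.017 / 136.266 = 0.9028.

0.9028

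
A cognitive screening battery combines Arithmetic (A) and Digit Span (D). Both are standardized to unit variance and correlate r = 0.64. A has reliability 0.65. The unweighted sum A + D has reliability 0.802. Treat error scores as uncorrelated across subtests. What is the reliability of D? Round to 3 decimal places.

0.701

Var(A+D) = 2 + 2·0.64 = 3.280.
True-score variance = ρ_A + ρ_D + 2·0.64, so 0.802 = (0.65 + ρ_D + 1.28) / 3.280.
ρ_D = 0.802·3.280 − 0.65 − 1.28 = 0.701.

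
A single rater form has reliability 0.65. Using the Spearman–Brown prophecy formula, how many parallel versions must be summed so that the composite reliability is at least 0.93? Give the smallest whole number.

8

k ≥ ρ*(1−ρ₁)/(ρ₁(1−ρ*)) = 0.93·0.35 / (0.65·0.07) = 7.154.
Smallest integer k = 8.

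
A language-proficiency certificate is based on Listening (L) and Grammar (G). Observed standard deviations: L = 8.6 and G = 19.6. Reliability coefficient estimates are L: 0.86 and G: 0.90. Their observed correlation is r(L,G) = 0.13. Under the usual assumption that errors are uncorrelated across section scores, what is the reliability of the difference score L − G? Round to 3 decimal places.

0.882

Var(L−G) = 8.6² + 19.6² − 2·8.6·19.6·0.13 = 458.12 − 43.8256 = 414.294.
Under uncorrelated errors the observed covariances equal the true-score covariances, so only the own-variance terms attenuate.
True-score variance = [8.6²·0.86 + 19.6²·0.90] − 43.8256 = 409.35 − 43.8256 = 365.524.
Reliability = 365.524 / 414.294 = 0.882.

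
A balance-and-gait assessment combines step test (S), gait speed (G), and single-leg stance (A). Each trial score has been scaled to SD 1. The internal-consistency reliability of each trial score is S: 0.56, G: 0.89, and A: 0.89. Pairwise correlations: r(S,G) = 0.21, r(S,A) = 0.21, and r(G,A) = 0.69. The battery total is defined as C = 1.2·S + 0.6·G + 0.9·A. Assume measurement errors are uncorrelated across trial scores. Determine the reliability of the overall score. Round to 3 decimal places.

0.815

Var(C) = 1.2² + 0.6² + 0.9² + 2·[0.72·0.21 + 1.08·0.21 + 0.54·0.69] = 2.61 + 1.5012 = 4.1112.
With uncorrelated errors the cross-covariances are all true-score covariance, so they carry over unchanged; only the diagonal terms shrink to ρᵢσᵢ².
True-score variance = [1.2²·0.56 + 0.6²·0.89 + 0.9²·0.89] + 1.5012 = 1.8477 + 1.5012 = 3.3489.
Reliability = 3.3489 / 4.1112 = 0.815.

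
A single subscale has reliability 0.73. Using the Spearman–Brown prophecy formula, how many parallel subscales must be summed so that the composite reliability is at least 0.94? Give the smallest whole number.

k ≥ ρ*(1−ρ₁)/(ρ₁(1−ρ*)) = 0.94·0.27 / (0.73·0.06) = 5.795.
Smallest integer k = 6.

6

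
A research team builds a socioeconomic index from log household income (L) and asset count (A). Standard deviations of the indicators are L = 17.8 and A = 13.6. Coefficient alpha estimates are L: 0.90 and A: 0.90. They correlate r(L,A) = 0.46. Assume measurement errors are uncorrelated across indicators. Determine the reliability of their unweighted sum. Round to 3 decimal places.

0.931

Var(L+A) = 17.8² + 13.6² + 2·[17.8·13.6·0.46] = 501.8 + 222.714 = 724.514.
Because errors are independent across components, Cov(Tᵢ,Tⱼ) = Cov(Xᵢ,Xⱼ); the off-diagonal part of the true-score variance is the same as above.
True-score variance = [17.8²·0.90 + 13.6²·0.90] + 222.714 = 451.62 + 222.714 = 674.334.
Reliability = 674.334 / 724.514 = 0.931.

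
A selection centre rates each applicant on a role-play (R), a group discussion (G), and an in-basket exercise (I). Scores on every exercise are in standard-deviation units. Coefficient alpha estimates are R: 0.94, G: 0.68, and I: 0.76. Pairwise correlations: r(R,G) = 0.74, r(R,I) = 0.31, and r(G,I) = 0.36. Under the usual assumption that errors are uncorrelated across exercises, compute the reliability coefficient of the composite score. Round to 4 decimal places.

0.8935

Var(R+G+I) = 3 + 2·[0.74 + 0.31 + 0.36] = 3 + 2.82 = 5.82.
Because errors are independent across components, Cov(Tᵢ,Tⱼ) = Cov(Xᵢ,Xⱼ); the off-diagonal part of the true-score variance is the same as above.
True-score variance = [0.94 + 0.68 + 0.76] + 2.82 = 2.38 + 2.82 = 5.2.
Reliability = 5.2 / 5.82 = 0.8935.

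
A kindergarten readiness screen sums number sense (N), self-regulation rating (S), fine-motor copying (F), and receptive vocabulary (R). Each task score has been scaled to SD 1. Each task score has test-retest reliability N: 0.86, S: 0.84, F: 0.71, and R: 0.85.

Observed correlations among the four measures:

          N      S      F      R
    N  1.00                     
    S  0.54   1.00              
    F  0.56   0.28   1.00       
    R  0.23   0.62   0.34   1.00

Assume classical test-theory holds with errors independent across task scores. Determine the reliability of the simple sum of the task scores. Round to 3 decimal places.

Var(N+S+F+R) = 4 + 2·[0.54 + 0.56 + 0.23 + 0.28 + 0.62 + 0.34] = 4 + 5.14 = 9.14.
With uncorrelated errors the cross-covariances are all true-score covariance, so they carry over unchanged; only the diagonal terms shrink to ρᵢσᵢ².
True-score variance = [0.86 + 0.84 + 0.71 + 0.85] + 5.14 = 3.26 + 5.14 = 8.4.
Reliability = 8.4 / 9.14 = 0.919.

0.919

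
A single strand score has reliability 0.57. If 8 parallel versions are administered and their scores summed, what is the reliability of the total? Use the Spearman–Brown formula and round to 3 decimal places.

ρ_k = kρ / (1 + (k−1)ρ) = 8·0.57 / (1 + 7·0.57) = 4.560 / 4.990 = 0.914.

0.914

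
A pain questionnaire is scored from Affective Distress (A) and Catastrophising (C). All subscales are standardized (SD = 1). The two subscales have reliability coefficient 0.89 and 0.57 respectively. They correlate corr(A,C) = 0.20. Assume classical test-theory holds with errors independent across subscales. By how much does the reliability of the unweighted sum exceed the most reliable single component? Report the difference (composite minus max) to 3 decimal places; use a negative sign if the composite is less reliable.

-0.115

Var(sum) = 2 + 0.4 = 2.4; true-score variance = 1.46 + 0.4 = 1.86; composite reliability = 0.7750.
Max component reliability = 0.8900.
Difference = 0.7750 − 0.8900 = -0.115.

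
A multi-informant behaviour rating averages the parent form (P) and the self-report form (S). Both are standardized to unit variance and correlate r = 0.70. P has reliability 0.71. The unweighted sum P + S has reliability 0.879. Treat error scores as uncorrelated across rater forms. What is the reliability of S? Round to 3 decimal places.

Var(P+S) = 2 + 2·0.70 = 3.400.
True-score variance = ρ_P + ρ_S + 2·0.70, so 0.879 = (0.71 + ρ_S + 1.40) / 3.400.
ρ_S = 0.879·3.400 − 0.71 − 1.40 = 0.879.

0.879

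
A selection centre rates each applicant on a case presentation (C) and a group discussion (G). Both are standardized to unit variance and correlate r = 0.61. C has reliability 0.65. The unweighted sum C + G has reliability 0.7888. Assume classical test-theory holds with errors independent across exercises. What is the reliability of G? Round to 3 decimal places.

Var(C+G) = 2 + 2·0.61 = 3.220.
True-score variance = ρ_C + ρ_G + 2·0.61, so 0.7888 = (0.65 + ρ_G + 1.22) / 3.220.
ρ_G = 0.7888·3.220 − 0.65 − 1.22 = 0.670.

0.670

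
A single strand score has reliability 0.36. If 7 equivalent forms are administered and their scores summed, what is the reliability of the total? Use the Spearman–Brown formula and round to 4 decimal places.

ρ_k = kρ / (1 + (k−1)ρ) = 7·0.36 / (1 + 6·0.36) = 2.520 / 3.160 = 0.7975.

0.7975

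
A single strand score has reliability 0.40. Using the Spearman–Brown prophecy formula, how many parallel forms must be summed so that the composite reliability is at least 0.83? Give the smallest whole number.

k ≥ ρ*(1−ρ₁)/(ρ₁(1−ρ*)) = 0.83·0.60 / (0.40·0.17) = 7.324.
Smallest integer k = 8.

8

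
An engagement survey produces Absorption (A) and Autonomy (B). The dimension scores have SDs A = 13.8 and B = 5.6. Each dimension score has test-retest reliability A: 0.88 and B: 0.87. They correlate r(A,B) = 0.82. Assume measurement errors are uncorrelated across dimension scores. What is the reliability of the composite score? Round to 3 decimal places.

Var(A+B) = 13.8² + 5.6² + 2·[13.8·5.6·0.82] = 221.8 + 126.739 = 348.539.
With uncorrelated errors the cross-covariances are all true-score covariance, so they carry over unchanged; only the diagonal terms shrink to ρᵢσᵢ².
True-score variance = [13.8²·0.88 + 5.6²·0.87] + 126.739 = 194.87 + 126.739 = 321.61.
Reliability = 321.61 / 348.539 = 0.923.

0.923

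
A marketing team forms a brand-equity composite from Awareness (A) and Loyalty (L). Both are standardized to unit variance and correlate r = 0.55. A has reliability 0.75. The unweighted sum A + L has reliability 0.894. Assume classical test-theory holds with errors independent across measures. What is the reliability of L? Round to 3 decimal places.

Var(A+L) = 2 + 2·0.55 = 3.100.
True-score variance = ρ_A + ρ_L + 2·0.55, so 0.894 = (0.75 + ρ_L + 1.10) / 3.100.
ρ_L = 0.894·3.100 − 0.75 − 1.10 = 0.921.

0.921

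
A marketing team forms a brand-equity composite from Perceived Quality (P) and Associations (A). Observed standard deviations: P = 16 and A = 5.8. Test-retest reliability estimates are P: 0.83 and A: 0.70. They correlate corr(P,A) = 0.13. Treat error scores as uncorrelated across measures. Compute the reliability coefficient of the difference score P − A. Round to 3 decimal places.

Var(P−A) = 16² + 5.8² − 2·16·5.8·0.13 = 289.64 − 24.128 = 265.512.
With uncorrelated errors the cross-covariances are all true-score covariance, so they carry over unchanged; only the diagonal terms shrink to ρᵢσᵢ².
True-score variance = [16²·0.83 + 5.8²·0.70] − 24.128 = 236.028 − 24.128 = 211.9.
Reliability = 211.9 / 265.512 = 0.798.

0.798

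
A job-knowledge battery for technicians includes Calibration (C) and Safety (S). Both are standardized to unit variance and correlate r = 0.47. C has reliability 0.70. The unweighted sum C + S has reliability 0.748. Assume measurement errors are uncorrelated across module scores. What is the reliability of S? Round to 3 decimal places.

0.559

Var(C+S) = 2 + 2·0.47 = 2.940.
True-score variance = ρ_C + ρ_S + 2·0.47, so 0.748 = (0.70 + ρ_S + 0.94) / 2.940.
ρ_S = 0.748·2.940 − 0.70 − 0.94 = 0.559.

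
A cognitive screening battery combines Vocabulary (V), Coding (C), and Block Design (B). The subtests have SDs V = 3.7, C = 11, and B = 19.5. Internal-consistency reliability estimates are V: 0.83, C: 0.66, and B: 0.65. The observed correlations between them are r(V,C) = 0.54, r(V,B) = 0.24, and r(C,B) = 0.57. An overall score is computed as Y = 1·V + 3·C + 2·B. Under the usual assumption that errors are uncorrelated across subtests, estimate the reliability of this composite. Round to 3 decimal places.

0.789

Var(Y) = 3.7² + 3²·11² + 2²·19.5² + 2·[3·3.7·11·0.54 + 2·3.7·19.5·0.24 + 6·11·19.5·0.57] = 2623.69 + 1668.31 = 4292.
With uncorrelated errors the cross-covariances are all true-score covariance, so they carry over unchanged; only the diagonal terms shrink to ρᵢσᵢ².
True-score variance = [3.7²·0.83 + 3²·11²·0.66 + 2²·19.5²·0.65] + 1668.31 = 1718.75 + 1668.31 = 3387.06.
Reliability = 3387.06 / 4292 = 0.789.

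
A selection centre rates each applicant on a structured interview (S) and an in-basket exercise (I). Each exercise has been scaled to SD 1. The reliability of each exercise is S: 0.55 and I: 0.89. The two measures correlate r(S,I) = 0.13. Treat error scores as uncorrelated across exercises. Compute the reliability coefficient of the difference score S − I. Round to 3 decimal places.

0.678

Var(S−I) = 1 + 1 − 2·0.13 = 2 − 0.26 = 1.74.
Because errors are independent across components, Cov(Tᵢ,Tⱼ) = Cov(Xᵢ,Xⱼ); the off-diagonal part of the true-score variance is the same as above.
True-score variance = [0.55 + 0.89] − 0.26 = 1.44 − 0.26 = 1.18.
Reliability = 1.18 / 1.74 = 0.678.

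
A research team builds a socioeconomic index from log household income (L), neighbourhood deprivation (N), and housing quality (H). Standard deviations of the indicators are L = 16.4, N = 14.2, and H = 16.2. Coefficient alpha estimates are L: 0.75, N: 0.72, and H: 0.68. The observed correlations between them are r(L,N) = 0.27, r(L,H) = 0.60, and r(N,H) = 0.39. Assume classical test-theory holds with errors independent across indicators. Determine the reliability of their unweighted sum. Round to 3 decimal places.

Var(L+N+H) = 16.4² + 14.2² + 16.2² + 2·[16.4·14.2·0.27 + 16.4·16.2·0.60 + 14.2·16.2·0.39] = 733.04 + 624.002 = 1357.04.
Under uncorrelated errors the observed covariances equal the true-score covariances, so only the own-variance terms attenuate.
True-score variance = [16.4²·0.75 + 14.2²·0.72 + 16.2²·0.68] + 624.002 = 525.36 + 624.002 = 1149.36.
Reliability = 1149.36 / 1357.04 = 0.847.

0.847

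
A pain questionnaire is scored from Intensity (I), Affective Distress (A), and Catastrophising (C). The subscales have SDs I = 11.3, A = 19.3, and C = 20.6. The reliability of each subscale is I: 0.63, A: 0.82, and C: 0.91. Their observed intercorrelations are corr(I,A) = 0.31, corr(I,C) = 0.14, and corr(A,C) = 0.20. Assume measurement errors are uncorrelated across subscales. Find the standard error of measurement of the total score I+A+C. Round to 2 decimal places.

12.35

Var(total) = 924.54 + 359.426 = 1283.97.
True-score variance = 772.054 + 359.426 = 1131.48, so reliability = 0.8812.
Error variance = 1283.97 − 1131.48 = 152.486; SEM = √152.486 = 12.35.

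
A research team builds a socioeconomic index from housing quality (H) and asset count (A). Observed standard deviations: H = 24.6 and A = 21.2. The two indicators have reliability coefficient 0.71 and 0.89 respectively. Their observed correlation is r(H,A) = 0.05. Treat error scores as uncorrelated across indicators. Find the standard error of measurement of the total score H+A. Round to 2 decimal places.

Var(total) = 1054.6 + 52.152 = 1106.75.
True-score variance = 829.665 + 52.152 = 881.817, so reliability = 0.7968.
Error variance = 1106.75 − 881.817 = 224.935; SEM = √224.935 = 15.00.

15.00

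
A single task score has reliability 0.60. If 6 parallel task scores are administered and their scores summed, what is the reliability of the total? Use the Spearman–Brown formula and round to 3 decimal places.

0.900

ρ_k = kρ / (1 + (k−1)ρ) = 6·0.60 / (1 + 5·0.60) = 3.600 / 4.000 = 0.900.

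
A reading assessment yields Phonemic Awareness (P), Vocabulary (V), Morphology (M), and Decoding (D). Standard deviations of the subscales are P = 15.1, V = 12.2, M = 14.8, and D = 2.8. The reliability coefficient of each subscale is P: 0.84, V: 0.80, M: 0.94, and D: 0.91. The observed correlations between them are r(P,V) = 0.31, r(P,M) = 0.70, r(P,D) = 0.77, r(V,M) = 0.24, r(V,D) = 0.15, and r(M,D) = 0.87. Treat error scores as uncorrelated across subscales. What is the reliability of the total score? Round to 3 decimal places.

Var(P+V+M+D) = 15.1² + 12.2² + 14.8² + 2.8² + 2·[15.1·12.2·0.31 + 15.1·14.8·0.70 + 15.1·2.8·0.77 + 12.2·14.8·0.24 + 12.2·2.8·0.15 + 14.8·2.8·0.87] = 603.73 + 661.222 = 1264.95.
With uncorrelated errors the cross-covariances are all true-score covariance, so they carry over unchanged; only the diagonal terms shrink to ρᵢσᵢ².
True-score variance = [15.1²·0.84 + 12.2²·0.80 + 14.8²·0.94 + 2.8²·0.91] + 661.222 = 523.632 + 661.222 = 1184.85.
Reliability = 1184.85 / 1264.95 = 0.937.

0.937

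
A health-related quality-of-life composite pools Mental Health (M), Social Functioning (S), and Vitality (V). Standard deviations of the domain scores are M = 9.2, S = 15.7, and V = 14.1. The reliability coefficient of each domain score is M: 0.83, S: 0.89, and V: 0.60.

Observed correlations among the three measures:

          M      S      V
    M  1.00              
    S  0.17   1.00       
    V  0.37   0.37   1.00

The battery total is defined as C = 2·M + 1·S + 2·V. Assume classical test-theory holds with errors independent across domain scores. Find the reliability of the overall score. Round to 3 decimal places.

Var(C) = 2²·9.2² + 15.7² + 2²·14.1² + 2·[2·9.2·15.7·0.17 + 4·9.2·14.1·0.37 + 2·15.7·14.1·0.37] = 1380.29 + 809.818 = 2190.11.
With uncorrelated errors the cross-covariances are all true-score covariance, so they carry over unchanged; only the diagonal terms shrink to ρᵢσᵢ².
True-score variance = [2²·9.2²·0.83 + 15.7²·0.89 + 2²·14.1²·0.60] + 809.818 = 977.525 + 809.818 = 1787.34.
Reliability = 1787.34 / 2190.11 = 0.816.

0.816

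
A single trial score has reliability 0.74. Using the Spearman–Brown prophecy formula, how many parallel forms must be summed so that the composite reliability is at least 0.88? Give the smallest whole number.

k ≥ ρ*(1−ρ₁)/(ρ₁(1−ρ*)) = 0.88·0.26 / (0.74·0.12) = 2.577.
Smallest integer k = 3.

3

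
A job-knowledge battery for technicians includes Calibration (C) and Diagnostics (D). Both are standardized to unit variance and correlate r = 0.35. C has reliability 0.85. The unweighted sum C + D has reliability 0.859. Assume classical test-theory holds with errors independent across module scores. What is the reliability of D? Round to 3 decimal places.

Var(C+D) = 2 + 2·0.35 = 2.700.
True-score variance = ρ_C + ρ_D + 2·0.35, so 0.859 = (0.85 + ρ_D + 0.70) / 2.700.
ρ_D = 0.859·2.700 − 0.85 − 0.70 = 0.769.

0.769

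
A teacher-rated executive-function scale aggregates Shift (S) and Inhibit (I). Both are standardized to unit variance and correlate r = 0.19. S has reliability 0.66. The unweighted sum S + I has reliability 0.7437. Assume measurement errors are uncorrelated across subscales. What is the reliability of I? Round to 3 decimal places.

0.730

Var(S+I) = 2 + 2·0.19 = 2.380.
True-score variance = ρ_S + ρ_I + 2·0.19, so 0.7437 = (0.66 + ρ_I + 0.38) / 2.380.
ρ_I = 0.7437·2.380 − 0.66 − 0.38 = 0.730.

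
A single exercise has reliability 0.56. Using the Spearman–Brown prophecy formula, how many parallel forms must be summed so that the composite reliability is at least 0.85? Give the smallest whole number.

5

k ≥ ρ*(1−ρ₁)/(ρ₁(1−ρ*)) = 0.85·0.44 / (0.56·0.15) = 4.452.
Smallest integer k = 5.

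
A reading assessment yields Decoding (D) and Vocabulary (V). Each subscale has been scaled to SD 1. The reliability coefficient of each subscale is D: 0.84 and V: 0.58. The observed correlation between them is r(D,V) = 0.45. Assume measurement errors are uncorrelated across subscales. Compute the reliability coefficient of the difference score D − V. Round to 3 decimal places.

Var(D−V) = 1 + 1 − 2·0.45 = 2 − 0.9 = 1.1.
Under uncorrelated errors the observed covariances equal the true-score covariances, so only the own-variance terms attenuate.
True-score variance = [0.84 + 0.58] − 0.9 = 1.42 − 0.9 = 0.52.
Reliability = 0.52 / 1.1 = 0.473.

0.473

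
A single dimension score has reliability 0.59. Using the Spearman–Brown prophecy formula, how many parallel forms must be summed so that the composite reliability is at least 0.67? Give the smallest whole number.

k ≥ ρ*(1−ρ₁)/(ρ₁(1−ρ*)) = 0.67·0.41 / (0.59·0.33) = 1.411.
Smallest integer k = 2.

2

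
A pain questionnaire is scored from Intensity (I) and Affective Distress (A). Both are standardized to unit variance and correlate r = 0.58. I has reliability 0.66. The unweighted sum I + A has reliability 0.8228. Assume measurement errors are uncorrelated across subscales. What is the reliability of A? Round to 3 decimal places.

0.780

Var(I+A) = 2 + 2·0.58 = 3.160.
True-score variance = ρ_I + ρ_A + 2·0.58, so 0.8228 = (0.66 + ρ_A + 1.16) / 3.160.
ρ_A = 0.8228·3.160 − 0.66 − 1.16 = 0.780.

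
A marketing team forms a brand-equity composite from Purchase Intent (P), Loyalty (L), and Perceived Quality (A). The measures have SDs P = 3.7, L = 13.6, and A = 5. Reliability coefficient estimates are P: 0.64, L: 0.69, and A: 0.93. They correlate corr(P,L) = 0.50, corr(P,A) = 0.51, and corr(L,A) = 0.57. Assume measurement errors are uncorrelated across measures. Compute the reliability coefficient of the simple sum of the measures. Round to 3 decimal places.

Var(P+L+A) = 3.7² + 13.6² + 5² + 2·[3.7·13.6·0.50 + 3.7·5·0.51 + 13.6·5·0.57] = 223.65 + 146.71 = 370.36.
Under uncorrelated errors the observed covariances equal the true-score covariances, so only the own-variance terms attenuate.
True-score variance = [3.7²·0.64 + 13.6²·0.69 + 5²·0.93] + 146.71 = 159.634 + 146.71 = 306.344.
Reliability = 306.344 / 370.36 = 0.827.

0.827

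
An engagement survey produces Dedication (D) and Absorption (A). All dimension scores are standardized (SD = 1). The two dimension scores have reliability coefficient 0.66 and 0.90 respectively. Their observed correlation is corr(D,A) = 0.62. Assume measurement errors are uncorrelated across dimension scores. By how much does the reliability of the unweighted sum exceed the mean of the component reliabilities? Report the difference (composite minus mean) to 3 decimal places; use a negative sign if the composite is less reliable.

Var(sum) = 2 + 1.24 = 3.24; true-score variance = 1.56 + 1.24 = 2.8; composite reliability = 0.8642.
Mean component reliability = 0.7800.
Difference = 0.8642 − 0.7800 = 0.084.

0.084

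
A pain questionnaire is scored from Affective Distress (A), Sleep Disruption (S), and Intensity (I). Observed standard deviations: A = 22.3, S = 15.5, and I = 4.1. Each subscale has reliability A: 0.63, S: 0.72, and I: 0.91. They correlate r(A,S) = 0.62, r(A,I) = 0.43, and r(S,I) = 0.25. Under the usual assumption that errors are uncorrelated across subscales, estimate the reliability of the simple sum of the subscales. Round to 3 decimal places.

Var(A+S+I) = 22.3² + 15.5² + 4.1² + 2·[22.3·15.5·0.62 + 22.3·4.1·0.43 + 15.5·4.1·0.25] = 754.35 + 539.011 = 1293.36.
Because errors are independent across components, Cov(Tᵢ,Tⱼ) = Cov(Xᵢ,Xⱼ); the off-diagonal part of the true-score variance is the same as above.
True-score variance = [22.3²·0.63 + 15.5²·0.72 + 4.1²·0.91] + 539.011 = 501.57 + 539.011 = 1040.58.
Reliability = 1040.58 / 1293.36 = 0.805.

0.805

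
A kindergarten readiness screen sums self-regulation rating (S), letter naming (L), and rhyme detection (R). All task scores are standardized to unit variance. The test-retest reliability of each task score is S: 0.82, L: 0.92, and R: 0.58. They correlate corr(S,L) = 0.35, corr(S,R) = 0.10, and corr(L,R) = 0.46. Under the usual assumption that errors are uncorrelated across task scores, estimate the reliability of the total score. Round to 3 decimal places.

Var(S+L+R) = 3 + 2·[0.35 + 0.10 + 0.46] = 3 + 1.82 = 4.82.
Because errors are independent across components, Cov(Tᵢ,Tⱼ) = Cov(Xᵢ,Xⱼ); the off-diagonal part of the true-score variance is the same as above.
True-score variance = [0.82 + 0.92 + 0.58] + 1.82 = 2.32 + 1.82 = 4.14.
Reliability = 4.14 / 4.82 = 0.859.

0.859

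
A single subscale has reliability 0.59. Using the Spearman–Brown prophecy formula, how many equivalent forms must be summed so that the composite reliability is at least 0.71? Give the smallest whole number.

2

k ≥ ρ*(1−ρ₁)/(ρ₁(1−ρ*)) = 0.71·0.41 / (0.59·0.29) = 1.701.
Smallest integer k = 2.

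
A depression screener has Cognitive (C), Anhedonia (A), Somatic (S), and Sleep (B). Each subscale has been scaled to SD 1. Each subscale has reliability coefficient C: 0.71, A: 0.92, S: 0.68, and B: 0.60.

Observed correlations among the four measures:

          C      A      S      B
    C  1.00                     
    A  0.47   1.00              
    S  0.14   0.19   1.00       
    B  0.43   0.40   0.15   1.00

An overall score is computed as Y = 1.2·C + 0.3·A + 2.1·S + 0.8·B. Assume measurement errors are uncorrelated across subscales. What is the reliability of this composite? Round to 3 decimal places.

Var(Y) = 1.2² + 0.3² + 2.1² + 0.8² + 2·[0.36·0.47 + 2.52·0.14 + 0.96·0.43 + 0.63·0.19 + 0.24·0.40 + 1.68·0.15] = 6.58 + 2.805 = 9.385.
Because errors are independent across components, Cov(Tᵢ,Tⱼ) = Cov(Xᵢ,Xⱼ); the off-diagonal part of the true-score variance is the same as above.
True-score variance = [1.2²·0.71 + 0.3²·0.92 + 2.1²·0.68 + 0.8²·0.60] + 2.805 = 4.488 + 2.805 = 7.293.
Reliability = 7.293 / 9.385 = 0.777.

0.777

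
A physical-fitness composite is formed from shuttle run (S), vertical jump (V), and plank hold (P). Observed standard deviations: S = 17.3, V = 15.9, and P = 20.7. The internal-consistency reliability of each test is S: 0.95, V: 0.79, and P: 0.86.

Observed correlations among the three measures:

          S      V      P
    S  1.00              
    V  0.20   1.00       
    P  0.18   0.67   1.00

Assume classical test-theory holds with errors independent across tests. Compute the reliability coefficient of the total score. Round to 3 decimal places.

Var(S+V+P) = 17.3² + 15.9² + 20.7² + 2·[17.3·15.9·0.20 + 17.3·20.7·0.18 + 15.9·20.7·0.67] = 980.59 + 679.982 = 1660.57.
Because errors are independent across components, Cov(Tᵢ,Tⱼ) = Cov(Xᵢ,Xⱼ); the off-diagonal part of the true-score variance is the same as above.
True-score variance = [17.3²·0.95 + 15.9²·0.79 + 20.7²·0.86] + 679.982 = 852.547 + 679.982 = 1532.53.
Reliability = 1532.53 / 1660.57 = 0.923.

0.923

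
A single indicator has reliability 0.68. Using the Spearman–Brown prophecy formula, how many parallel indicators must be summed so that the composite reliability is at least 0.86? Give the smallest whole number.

3

k ≥ ρ*(1−ρ₁)/(ρ₁(1−ρ*)) = 0.86·0.32 / (0.68·0.14) = 2.891.
Smallest integer k = 3.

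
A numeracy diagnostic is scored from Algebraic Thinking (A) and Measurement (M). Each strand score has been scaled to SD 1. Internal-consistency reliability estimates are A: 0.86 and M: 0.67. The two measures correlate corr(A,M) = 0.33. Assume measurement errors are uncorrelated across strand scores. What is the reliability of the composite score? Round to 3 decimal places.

Var(A+M) = 2 + 2·[0.33] = 2 + 0.66 = 2.66.
Under uncorrelated errors the observed covariances equal the true-score covariances, so only the own-variance terms attenuate.
True-score variance = [0.86 + 0.67] + 0.66 = 1.53 + 0.66 = 2.19.
Reliability = 2.19 / 2.66 = 0.823.

0.823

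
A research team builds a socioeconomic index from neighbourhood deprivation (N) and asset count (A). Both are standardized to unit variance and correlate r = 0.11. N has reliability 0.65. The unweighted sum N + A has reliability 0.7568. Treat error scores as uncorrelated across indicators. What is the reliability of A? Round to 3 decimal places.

0.810

Var(N+A) = 2 + 2·0.11 = 2.220.
True-score variance = ρ_N + ρ_A + 2·0.11, so 0.7568 = (0.65 + ρ_A + 0.22) / 2.220.
ρ_A = 0.7568·2.220 − 0.65 − 0.22 = 0.810.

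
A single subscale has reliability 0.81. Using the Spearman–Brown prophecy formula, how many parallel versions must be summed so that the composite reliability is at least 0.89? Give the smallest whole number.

k ≥ ρ*(1−ρ₁)/(ρ₁(1−ρ*)) = 0.89·0.19 / (0.81·0.11) = 1.898.
Smallest integer k = 2.

2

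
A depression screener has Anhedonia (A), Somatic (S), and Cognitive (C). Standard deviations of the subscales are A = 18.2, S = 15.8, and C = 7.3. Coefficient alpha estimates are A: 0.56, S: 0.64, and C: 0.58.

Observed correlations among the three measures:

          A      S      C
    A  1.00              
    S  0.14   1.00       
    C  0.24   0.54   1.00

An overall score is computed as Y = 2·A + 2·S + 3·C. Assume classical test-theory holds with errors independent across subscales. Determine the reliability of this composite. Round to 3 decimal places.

Var(Y) = 2²·18.2² + 2²·15.8² + 3²·7.3² + 2·[4·18.2·15.8·0.14 + 6·18.2·7.3·0.24 + 6·15.8·7.3·0.54] = 2803.13 + 1452.11 = 4255.24.
With uncorrelated errors the cross-covariances are all true-score covariance, so they carry over unchanged; only the diagonal terms shrink to ρᵢσᵢ².
True-score variance = [2²·18.2²·0.56 + 2²·15.8²·0.64 + 3²·7.3²·0.58] + 1452.11 = 1659.23 + 1452.11 = 3111.34.
Reliability = 3111.34 / 4255.24 = 0.731.

0.731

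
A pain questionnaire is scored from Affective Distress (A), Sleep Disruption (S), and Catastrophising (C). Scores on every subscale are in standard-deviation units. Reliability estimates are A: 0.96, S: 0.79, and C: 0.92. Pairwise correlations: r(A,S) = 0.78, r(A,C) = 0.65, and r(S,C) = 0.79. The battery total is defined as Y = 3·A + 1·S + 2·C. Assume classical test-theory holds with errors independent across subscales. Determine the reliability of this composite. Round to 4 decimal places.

0.9700

Var(Y) = 3² + 1 + 2² + 2·[3·0.78 + 6·0.65 + 2·0.79] = 14 + 15.64 = 29.64.
With uncorrelated errors the cross-covariances are all true-score covariance, so they carry over unchanged; only the diagonal terms shrink to ρᵢσᵢ².
True-score variance = [3²·0.96 + 0.79 + 2²·0.92] + 15.64 = 13.11 + 15.64 = 28.75.
Reliability = 28.75 / 29.64 = 0.9700.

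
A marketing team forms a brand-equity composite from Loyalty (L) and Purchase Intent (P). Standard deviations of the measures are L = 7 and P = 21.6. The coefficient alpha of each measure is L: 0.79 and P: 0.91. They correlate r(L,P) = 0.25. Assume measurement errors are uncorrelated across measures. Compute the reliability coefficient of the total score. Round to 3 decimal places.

Var(L+P) = 7² + 21.6² + 2·[7·21.6·0.25] = 515.56 + 75.6 = 591.16.
Because errors are independent across components, Cov(Tᵢ,Tⱼ) = Cov(Xᵢ,Xⱼ); the off-diagonal part of the true-score variance is the same as above.
True-score variance = [7²·0.79 + 21.6²·0.91] + 75.6 = 463.28 + 75.6 = 538.88.
Reliability = 538.88 / 591.16 = 0.912.

0.912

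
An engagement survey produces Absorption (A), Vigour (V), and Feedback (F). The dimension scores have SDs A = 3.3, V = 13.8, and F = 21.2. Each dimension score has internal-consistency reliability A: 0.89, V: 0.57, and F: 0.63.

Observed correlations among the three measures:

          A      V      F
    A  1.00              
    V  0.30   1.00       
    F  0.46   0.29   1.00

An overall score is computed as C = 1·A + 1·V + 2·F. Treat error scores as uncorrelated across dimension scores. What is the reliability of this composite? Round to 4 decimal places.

Var(C) = 3.3² + 13.8² + 2²·21.2² + 2·[3.3·13.8·0.30 + 2·3.3·21.2·0.46 + 2·13.8·21.2·0.29] = 1999.09 + 495.42 = 2494.51.
Because errors are independent across components, Cov(Tᵢ,Tⱼ) = Cov(Xᵢ,Xⱼ); the off-diagonal part of the true-score variance is the same as above.
True-score variance = [3.3²·0.89 + 13.8²·0.57 + 2²·21.2²·0.63] + 495.42 = 1250.83 + 495.42 = 1746.25.
Reliability = 1746.25 / 2494.51 = 0.7000.

0.7000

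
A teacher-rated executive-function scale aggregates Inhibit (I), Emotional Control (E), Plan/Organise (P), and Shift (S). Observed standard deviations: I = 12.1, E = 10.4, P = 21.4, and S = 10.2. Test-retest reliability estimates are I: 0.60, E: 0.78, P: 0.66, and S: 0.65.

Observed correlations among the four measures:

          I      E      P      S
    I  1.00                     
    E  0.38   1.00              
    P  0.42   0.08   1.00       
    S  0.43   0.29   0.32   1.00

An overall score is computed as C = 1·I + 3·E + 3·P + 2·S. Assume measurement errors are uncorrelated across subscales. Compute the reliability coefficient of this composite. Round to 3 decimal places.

Var(C) = 12.1² + 3²·10.4² + 3²·21.4² + 2²·10.2² + 2·[3·12.1·10.4·0.38 + 3·12.1·21.4·0.42 + 2·12.1·10.2·0.43 + 9·10.4·21.4·0.08 + 6·10.4·10.2·0.29 + 6·21.4·10.2·0.32] = 5657.65 + 2679.57 = 8337.22.
Under uncorrelated errors the observed covariances equal the true-score covariances, so only the own-variance terms attenuate.
True-score variance = [12.1²·0.60 + 3²·10.4²·0.78 + 3²·21.4²·0.66 + 2²·10.2²·0.65] + 2679.57 = 3837.92 + 2679.57 = 6517.48.
Reliability = 6517.48 / 8337.22 = 0.782.

0.782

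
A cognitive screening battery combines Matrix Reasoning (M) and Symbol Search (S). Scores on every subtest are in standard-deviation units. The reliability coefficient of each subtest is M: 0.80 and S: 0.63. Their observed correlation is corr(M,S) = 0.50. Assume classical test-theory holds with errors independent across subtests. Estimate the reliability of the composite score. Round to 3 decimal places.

0.810

Var(M+S) = 2 + 2·[0.50] = 2 + 1 = 3.
Under uncorrelated errors the observed covariances equal the true-score covariances, so only the own-variance terms attenuate.
True-score variance = [0.80 + 0.63] + 1 = 1.43 + 1 = 2.43.
Reliability = 2.43 / 3 = 0.810.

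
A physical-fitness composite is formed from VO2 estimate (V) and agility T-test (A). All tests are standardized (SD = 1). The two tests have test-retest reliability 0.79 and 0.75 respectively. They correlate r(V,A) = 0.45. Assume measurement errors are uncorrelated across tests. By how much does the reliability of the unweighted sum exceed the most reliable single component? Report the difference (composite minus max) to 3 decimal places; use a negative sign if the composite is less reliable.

Var(sum) = 2 + 0.9 = 2.9; true-score variance = 1.54 + 0.9 = 2.44; composite reliability = 0.8414.
Max component reliability = 0.7900.
Difference = 0.8414 − 0.7900 = 0.051.

0.051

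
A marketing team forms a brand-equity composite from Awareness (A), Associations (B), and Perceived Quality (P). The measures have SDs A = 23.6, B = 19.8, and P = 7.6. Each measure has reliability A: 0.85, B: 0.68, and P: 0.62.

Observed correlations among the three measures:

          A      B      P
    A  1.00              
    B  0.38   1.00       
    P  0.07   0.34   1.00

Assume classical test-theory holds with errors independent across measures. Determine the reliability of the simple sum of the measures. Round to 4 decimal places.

Var(A+B+P) = 23.6² + 19.8² + 7.6² + 2·[23.6·19.8·0.38 + 23.6·7.6·0.07 + 19.8·7.6·0.34] = 1006.76 + 482.57 = 1489.33.
With uncorrelated errors the cross-covariances are all true-score covariance, so they carry over unchanged; only the diagonal terms shrink to ρᵢσᵢ².
True-score variance = [23.6²·0.85 + 19.8²·0.68 + 7.6²·0.62] + 482.57 = 775.814 + 482.57 = 1258.38.
Reliability = 1258.38 / 1489.33 = 0.8449.

0.8449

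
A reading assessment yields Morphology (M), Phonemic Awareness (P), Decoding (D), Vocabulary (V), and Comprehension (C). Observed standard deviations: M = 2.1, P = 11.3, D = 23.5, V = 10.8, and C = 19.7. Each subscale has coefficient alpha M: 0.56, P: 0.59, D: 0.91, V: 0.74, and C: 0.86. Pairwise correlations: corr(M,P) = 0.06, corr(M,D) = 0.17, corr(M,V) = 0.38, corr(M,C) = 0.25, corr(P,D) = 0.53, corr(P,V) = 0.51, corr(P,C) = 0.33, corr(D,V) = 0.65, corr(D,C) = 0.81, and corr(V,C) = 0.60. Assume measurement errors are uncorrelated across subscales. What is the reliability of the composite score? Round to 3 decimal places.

0.940

Var(M+P+D+V+C) = 2.1² + 11.3² + 23.5² + 10.8² + 19.7² + 2·[2.1·11.3·0.06 + 2.1·23.5·0.17 + 2.1·10.8·0.38 + 2.1·19.7·0.25 + 11.3·23.5·0.53 + 11.3·10.8·0.51 + 11.3·19.7·0.33 + 23.5·10.8·0.65 + 23.5·19.7·0.81 + 10.8·19.7·0.60] = 1189.08 + 1945.67 = 3134.75.
Because errors are independent across components, Cov(Tᵢ,Tⱼ) = Cov(Xᵢ,Xⱼ); the off-diagonal part of the true-score variance is the same as above.
True-score variance = [2.1²·0.56 + 11.3²·0.59 + 23.5²·0.91 + 10.8²·0.74 + 19.7²·0.86] + 1945.67 = 1000.43 + 1945.67 = 2946.09.
Reliability = 2946.09 / 3134.75 = 0.940.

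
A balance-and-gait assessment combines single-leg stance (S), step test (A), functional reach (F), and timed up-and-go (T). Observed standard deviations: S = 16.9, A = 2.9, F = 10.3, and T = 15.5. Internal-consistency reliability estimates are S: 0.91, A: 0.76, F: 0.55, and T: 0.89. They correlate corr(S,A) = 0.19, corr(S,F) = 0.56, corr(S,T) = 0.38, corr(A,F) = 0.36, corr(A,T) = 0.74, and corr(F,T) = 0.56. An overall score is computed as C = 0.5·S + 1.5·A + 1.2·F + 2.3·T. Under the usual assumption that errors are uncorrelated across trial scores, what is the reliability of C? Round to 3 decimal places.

0.917

Var(C) = 0.5²·16.9² + 1.5²·2.9² + 1.2²·10.3² + 2.3²·15.5² + 2·[0.75·16.9·2.9·0.19 + 0.6·16.9·10.3·0.56 + 1.15·16.9·15.5·0.38 + 1.8·2.9·10.3·0.36 + 3.45·2.9·15.5·0.74 + 2.76·10.3·15.5·0.56] = 1514.02 + 1121.62 = 2635.64.
With uncorrelated errors the cross-covariances are all true-score covariance, so they carry over unchanged; only the diagonal terms shrink to ρᵢσᵢ².
True-score variance = [0.5²·16.9²·0.91 + 1.5²·2.9²·0.76 + 1.2²·10.3²·0.55 + 2.3²·15.5²·0.89] + 1121.62 = 1294.5 + 1121.62 = 2416.13.
Reliability = 2416.13 / 2635.64 = 0.917.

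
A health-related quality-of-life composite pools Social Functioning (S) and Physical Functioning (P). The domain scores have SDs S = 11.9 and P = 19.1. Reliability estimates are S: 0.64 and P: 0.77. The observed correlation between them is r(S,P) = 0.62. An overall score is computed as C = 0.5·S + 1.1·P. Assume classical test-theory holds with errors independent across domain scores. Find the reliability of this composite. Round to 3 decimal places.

Var(C) = 0.5²·11.9² + 1.1²·19.1² + 2·[0.55·11.9·19.1·0.62] = 476.823 + 155.012 = 631.834.
Under uncorrelated errors the observed covariances equal the true-score covariances, so only the own-variance terms attenuate.
True-score variance = [0.5²·11.9²·0.64 + 1.1²·19.1²·0.77] + 155.012 = 362.551 + 155.012 = 517.563.
Reliability = 517.563 / 631.834 = 0.819.

0.819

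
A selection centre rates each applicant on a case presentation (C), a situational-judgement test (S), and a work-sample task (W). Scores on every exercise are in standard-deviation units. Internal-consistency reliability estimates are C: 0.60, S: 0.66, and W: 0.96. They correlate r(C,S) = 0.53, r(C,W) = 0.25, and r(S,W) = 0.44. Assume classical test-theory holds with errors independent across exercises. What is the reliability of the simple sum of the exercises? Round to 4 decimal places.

0.8566

Var(C+S+W) = 3 + 2·[0.53 + 0.25 + 0.44] = 3 + 2.44 = 5.44.
Because errors are independent across components, Cov(Tᵢ,Tⱼ) = Cov(Xᵢ,Xⱼ); the off-diagonal part of the true-score variance is the same as above.
True-score variance = [0.60 + 0.66 + 0.96] + 2.44 = 2.22 + 2.44 = 4.66.
Reliability = 4.66 / 5.44 = 0.8566.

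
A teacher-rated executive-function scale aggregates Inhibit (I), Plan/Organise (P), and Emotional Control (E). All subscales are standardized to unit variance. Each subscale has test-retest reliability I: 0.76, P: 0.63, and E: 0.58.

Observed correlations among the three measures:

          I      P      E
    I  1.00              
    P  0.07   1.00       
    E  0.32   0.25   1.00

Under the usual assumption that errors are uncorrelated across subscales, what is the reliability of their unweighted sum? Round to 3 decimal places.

0.759

Var(I+P+E) = 3 + 2·[0.07 + 0.32 + 0.25] = 3 + 1.28 = 4.28.
Because errors are independent across components, Cov(Tᵢ,Tⱼ) = Cov(Xᵢ,Xⱼ); the off-diagonal part of the true-score variance is the same as above.
True-score variance = [0.76 + 0.63 + 0.58] + 1.28 = 1.97 + 1.28 = 3.25.
Reliability = 3.25 / 4.28 = 0.759.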